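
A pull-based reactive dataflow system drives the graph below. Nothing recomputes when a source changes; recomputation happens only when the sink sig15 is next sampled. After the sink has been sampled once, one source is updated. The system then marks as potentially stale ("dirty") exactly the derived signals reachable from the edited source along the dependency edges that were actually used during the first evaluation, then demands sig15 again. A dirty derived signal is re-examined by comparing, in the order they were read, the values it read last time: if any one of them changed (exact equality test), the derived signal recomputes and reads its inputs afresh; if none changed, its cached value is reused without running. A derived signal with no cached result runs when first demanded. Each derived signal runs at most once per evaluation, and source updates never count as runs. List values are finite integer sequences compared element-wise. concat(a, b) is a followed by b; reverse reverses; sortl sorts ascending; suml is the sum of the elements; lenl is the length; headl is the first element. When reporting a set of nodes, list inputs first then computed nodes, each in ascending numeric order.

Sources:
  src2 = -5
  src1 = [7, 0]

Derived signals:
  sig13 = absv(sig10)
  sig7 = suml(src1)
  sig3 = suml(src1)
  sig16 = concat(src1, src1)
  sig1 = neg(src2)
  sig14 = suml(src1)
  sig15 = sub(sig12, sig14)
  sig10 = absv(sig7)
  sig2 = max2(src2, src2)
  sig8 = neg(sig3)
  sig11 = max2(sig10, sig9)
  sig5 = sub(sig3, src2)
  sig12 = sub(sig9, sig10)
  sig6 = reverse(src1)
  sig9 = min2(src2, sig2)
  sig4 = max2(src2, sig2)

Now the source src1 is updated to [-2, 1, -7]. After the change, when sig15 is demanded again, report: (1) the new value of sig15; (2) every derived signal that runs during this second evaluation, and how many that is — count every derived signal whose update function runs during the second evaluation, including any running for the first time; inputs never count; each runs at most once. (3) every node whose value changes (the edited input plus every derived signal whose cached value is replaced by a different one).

New value of sig15: -5.
Derived signals that run: sig7, sig10, sig12, sig14, sig15 — 5 in total.
Values that change: src1, sig7, sig10, sig12, sig14, sig15.

First evaluation (everything demanded from the output):
  sig2 = max2(-5, -5) = -5
  sig7 = suml([7, 0]) = 7
  sig9 = min2(-5, -5) = -5
  sig10 = absv(7) = 7
  sig12 = sub(-5, 7) = -12
  sig14 = suml([7, 0]) = 7
  sig15 = sub(-12, 7) = -19

Propagation after the edit:
  sig7: runs — src1 [7, 0]->[-2, 1, -7]; result -8.
  sig10: runs — sig7 7->-8; result 8.
  sig12: runs — sig10 7->8; result -13.
  sig14: runs — src1 [7, 0]->[-2, 1, -7]; result -8.
  sig15: runs — sig12 -12->-13; sig14 7->-8; result -5.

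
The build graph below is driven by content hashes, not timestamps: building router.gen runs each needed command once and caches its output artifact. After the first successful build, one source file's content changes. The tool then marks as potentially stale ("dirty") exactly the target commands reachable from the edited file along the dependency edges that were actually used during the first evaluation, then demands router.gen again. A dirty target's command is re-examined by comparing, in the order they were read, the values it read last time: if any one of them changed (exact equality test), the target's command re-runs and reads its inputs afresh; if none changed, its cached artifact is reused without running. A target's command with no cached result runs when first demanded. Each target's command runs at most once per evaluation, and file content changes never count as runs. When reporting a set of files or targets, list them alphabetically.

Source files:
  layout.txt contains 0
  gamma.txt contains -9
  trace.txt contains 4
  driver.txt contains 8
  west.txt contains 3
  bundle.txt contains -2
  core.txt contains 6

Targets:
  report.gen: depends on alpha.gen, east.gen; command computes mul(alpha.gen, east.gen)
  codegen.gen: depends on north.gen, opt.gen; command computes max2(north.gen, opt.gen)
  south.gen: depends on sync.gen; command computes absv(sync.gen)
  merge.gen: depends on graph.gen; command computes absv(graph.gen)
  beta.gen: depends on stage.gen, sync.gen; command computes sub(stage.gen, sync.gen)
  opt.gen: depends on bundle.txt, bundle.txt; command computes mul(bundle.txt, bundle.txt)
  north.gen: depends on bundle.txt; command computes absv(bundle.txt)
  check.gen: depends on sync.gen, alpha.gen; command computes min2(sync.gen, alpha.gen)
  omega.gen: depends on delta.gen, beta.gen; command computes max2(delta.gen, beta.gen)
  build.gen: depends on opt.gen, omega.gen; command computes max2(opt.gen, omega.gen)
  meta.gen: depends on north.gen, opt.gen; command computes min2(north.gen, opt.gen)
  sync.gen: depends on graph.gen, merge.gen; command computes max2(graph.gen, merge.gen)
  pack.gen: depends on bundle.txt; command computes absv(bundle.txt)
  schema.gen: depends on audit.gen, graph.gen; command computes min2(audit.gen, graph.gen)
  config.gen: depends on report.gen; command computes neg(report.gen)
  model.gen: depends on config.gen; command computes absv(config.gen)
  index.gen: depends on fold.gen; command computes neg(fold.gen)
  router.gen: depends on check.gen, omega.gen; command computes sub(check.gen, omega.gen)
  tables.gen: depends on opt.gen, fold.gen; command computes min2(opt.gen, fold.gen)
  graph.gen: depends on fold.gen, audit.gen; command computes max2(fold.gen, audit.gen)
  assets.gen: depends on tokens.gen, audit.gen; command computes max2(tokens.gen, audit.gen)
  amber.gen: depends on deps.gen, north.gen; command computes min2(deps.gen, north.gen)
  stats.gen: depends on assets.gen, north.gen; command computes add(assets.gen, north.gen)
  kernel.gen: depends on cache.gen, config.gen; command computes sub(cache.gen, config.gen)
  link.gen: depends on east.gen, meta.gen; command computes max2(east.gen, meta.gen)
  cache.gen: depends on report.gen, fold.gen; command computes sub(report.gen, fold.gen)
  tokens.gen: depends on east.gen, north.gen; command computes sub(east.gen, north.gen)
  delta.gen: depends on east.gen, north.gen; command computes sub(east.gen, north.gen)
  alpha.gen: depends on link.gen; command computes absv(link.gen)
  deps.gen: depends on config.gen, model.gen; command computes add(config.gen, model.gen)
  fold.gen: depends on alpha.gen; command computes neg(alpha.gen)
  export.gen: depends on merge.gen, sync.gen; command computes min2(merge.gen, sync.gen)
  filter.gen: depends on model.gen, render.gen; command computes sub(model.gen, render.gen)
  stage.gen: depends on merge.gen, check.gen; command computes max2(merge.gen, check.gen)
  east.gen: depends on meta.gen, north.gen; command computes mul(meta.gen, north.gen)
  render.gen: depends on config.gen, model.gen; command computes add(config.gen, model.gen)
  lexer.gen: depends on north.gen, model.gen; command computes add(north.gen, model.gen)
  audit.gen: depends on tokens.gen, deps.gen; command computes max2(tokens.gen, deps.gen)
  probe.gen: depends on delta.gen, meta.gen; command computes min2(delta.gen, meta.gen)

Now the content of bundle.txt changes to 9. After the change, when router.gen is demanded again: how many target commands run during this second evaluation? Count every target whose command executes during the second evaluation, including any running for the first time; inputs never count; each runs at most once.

Run set: alpha.gen, audit.gen, beta.gen, check.gen, config.gen, delta.gen, deps.gen, east.gen, fold.gen, graph.gen, link.gen, merge.gen, meta.gen, model.gen, north.gen, omega.gen, opt.gen, report.gen, router.gen, stage.gen, sync.gen, tokens.gen (22 run).

Initial pass — values computed on the first demand:
  north.gen = absv(-2) = 2
  opt.gen = mul(-2, -2) = 4
  meta.gen = min2(2, 4) = 2
  east.gen = mul(2, 2) = 4
  delta.gen = sub(4, 2) = 2
  link.gen = max2(4, 2) = 4
  alpha.gen = absv(4) = 4
  fold.gen = neg(4) = -4
  report.gen = mul(4, 4) = 16
  config.gen = neg(16) = -16
  model.gen = absv(-16) = 16
  deps.gen = add(-16, 16) = 0
  tokens.gen = sub(4, 2) = 2
  audit.gen = max2(2, 0) = 2
  graph.gen = max2(-4, 2) = 2
  merge.gen = absv(2) = 2
  sync.gen = max2(2, 2) = 2
  check.gen = min2(2, 4) = 2
  stage.gen = max2(2, 2) = 2
  beta.gen = sub(2, 2) = 0
  omega.gen = max2(2, 0) = 2
  router.gen = sub(2, 2) = 0

Second demand — change propagation:
  north.gen: re-runs because bundle.txt -2->9; new result 9.
  opt.gen: re-runs because bundle.txt -2->9; bundle.txt -2->9; new result 81.
  meta.gen: re-runs because north.gen 2->9; opt.gen 4->81; new result 9.
  east.gen: re-runs because meta.gen 2->9; north.gen 2->9; new result 81.
  delta.gen: re-runs because east.gen 4->81; north.gen 2->9; new result 72.
  link.gen: re-runs because east.gen 4->81; meta.gen 2->9; new result 81.
  alpha.gen: re-runs because link.gen 4->81; new result 81.
  fold.gen: re-runs because alpha.gen 4->81; new result -81.
  report.gen: re-runs because alpha.gen 4->81; east.gen 4->81; new result 6561.
  config.gen: re-runs because report.gen 16->6561; new result -6561.
  model.gen: re-runs because config.gen -16->-6561; new result 6561.
  deps.gen: re-runs because config.gen -16->-6561; model.gen 16->6561; new result 0 (unchanged).
  tokens.gen: re-runs because east.gen 4->81; north.gen 2->9; new result 72.
  audit.gen: re-runs because tokens.gen 2->72; new result 72.
  graph.gen: re-runs because fold.gen -4->-81; audit.gen 2->72; new result 72.
  merge.gen: re-runs because graph.gen 2->72; new result 72.
  sync.gen: re-runs because graph.gen 2->72; merge.gen 2->72; new result 72.
  check.gen: re-runs because sync.gen 2->72; alpha.gen 4->81; new result 72.
  stage.gen: re-runs because merge.gen 2->72; check.gen 2->72; new result 72.
  beta.gen: re-runs because stage.gen 2->72; sync.gen 2->72; new result 0 (unchanged).
  omega.gen: re-runs because delta.gen 2->72; new result 72.
  router.gen: re-runs because check.gen 2->72; omega.gen 2->72; new result 0 (unchanged).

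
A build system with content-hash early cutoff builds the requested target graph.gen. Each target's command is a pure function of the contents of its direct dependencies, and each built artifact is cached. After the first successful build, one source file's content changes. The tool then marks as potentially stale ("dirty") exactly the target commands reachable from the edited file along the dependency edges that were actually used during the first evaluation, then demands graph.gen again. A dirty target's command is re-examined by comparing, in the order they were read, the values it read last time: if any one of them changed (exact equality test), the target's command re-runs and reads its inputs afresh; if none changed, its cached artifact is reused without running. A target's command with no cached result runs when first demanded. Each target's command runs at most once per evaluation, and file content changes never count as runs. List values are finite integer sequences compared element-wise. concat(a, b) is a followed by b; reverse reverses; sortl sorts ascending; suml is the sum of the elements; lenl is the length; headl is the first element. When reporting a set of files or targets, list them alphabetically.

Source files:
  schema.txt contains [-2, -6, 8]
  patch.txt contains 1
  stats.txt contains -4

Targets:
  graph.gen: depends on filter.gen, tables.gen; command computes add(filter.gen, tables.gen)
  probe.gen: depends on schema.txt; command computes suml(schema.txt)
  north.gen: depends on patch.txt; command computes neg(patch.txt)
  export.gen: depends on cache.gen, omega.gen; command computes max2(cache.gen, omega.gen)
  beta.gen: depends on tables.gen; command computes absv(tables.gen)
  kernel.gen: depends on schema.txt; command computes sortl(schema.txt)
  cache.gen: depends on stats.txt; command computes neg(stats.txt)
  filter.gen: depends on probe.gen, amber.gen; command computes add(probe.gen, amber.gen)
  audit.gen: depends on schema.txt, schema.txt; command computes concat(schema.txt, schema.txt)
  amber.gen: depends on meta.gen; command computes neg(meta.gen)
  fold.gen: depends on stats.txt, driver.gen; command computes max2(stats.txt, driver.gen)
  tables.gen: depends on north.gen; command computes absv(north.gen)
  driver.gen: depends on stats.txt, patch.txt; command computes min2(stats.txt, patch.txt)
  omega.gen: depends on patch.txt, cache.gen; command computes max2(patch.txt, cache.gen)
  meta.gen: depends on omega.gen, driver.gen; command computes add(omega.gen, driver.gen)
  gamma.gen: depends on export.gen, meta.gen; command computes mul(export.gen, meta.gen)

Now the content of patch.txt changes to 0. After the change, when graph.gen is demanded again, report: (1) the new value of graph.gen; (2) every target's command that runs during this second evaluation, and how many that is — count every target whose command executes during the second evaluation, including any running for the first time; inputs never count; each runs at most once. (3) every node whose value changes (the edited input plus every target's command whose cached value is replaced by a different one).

First evaluation (everything demanded from the output):
  cache.gen = neg(-4) = 4
  driver.gen = min2(-4, 1) = -4
  north.gen = neg(1) = -1
  omega.gen = max2(1, 4) = 4
  meta.gen = add(4, -4) = 0
  amber.gen = neg(0) = 0
  probe.gen = suml([-2, -6, 8]) = 0
  filter.gen = add(0, 0) = 0
  tables.gen = absv(-1) = 1
  graph.gen = add(0, 1) = 1

Propagation after the edit:
  driver.gen: runs — patch.txt 1->0; result -4 (same value as before).
  north.gen: runs — patch.txt 1->0; result 0.
  omega.gen: runs — patch.txt 1->0; result 4 (same value as before).
  meta.gen: checked — values it read are unchanged (omega.gen unchanged, driver.gen unchanged); reused cached 0 without running.
  amber.gen: checked — values it read are unchanged (meta.gen unchanged); reused cached 0 without running.
  filter.gen: checked — values it read are unchanged (probe.gen unchanged, amber.gen unchanged); reused cached 0 without running.
  tables.gen: runs — north.gen -1->0; result 0.
  graph.gen: runs — tables.gen 1->0; result 0.

Key observation: the cutoff stops propagation at meta.gen — its inputs' values are unchanged, so it reuses its cache.

New value of graph.gen: 0.
Target commands that run: driver.gen, graph.gen, north.gen, omega.gen, tables.gen — 5 in total.
Values that change: graph.gen, north.gen, patch.txt, tables.gen.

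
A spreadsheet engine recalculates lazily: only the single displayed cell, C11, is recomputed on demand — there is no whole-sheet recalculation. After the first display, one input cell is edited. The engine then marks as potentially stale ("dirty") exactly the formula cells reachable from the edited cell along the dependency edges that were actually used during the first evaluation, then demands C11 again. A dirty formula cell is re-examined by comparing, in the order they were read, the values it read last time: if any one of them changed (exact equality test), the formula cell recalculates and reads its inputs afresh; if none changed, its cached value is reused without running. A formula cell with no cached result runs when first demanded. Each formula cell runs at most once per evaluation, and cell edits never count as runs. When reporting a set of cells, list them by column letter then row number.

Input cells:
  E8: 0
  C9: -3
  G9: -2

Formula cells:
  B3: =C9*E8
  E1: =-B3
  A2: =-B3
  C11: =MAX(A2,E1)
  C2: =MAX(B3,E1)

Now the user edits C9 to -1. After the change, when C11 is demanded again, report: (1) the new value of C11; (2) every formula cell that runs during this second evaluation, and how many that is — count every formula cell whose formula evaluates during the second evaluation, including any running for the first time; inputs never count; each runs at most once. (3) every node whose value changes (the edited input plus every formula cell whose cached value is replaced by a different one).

New value of C11: 0.
Formula cells that run: B3 — 1 in total.
Values that change: C9.
Key observation: the change is absorbed at B3 — it re-runs but produces the same value, and the output's value is unchanged.

First evaluation (everything demanded from the output):
  B3 = -3 * 0 = 0
  A2 = -(0) = 0
  E1 = -(0) = 0
  C11 = MAX(0, 0) = 0

Propagation after the edit:
  B3: runs — C9 -3->-1; result 0 (same value as before).
  A2: checked — values it read are unchanged (B3 unchanged); reused cached 0 without running.
  E1: checked — values it read are unchanged (B3 unchanged); reused cached 0 without running.
  C11: checked — values it read are unchanged (A2 unchanged, E1 unchanged); reused cached 0 without running.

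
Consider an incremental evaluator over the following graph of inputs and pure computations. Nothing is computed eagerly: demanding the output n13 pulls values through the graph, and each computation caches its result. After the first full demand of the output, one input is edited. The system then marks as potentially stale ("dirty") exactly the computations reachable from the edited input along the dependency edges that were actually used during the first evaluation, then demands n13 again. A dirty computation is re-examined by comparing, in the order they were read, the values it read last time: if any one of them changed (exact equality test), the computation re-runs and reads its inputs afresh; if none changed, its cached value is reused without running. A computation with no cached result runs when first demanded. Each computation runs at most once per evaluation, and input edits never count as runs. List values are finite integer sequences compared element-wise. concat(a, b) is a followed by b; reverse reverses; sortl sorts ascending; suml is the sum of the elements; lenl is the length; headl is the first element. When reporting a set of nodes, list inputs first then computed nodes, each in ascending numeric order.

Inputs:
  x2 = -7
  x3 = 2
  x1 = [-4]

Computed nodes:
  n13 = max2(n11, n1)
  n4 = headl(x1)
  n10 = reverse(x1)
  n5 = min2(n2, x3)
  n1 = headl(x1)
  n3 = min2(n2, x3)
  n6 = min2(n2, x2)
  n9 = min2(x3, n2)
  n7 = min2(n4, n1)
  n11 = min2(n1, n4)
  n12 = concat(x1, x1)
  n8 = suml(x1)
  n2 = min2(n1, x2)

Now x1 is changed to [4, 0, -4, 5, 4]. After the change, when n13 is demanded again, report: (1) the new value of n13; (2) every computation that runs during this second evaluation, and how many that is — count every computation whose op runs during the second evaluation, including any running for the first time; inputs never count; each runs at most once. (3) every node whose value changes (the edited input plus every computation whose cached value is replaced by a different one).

n13 now evaluates to 4.
Run set: n1, n4, n11, n13 (4 run).
Changed values: x1, n1, n4, n11, n13.

Initial pass — values computed on the first demand:
  n1 = headl([-4]) = -4
  n4 = headl([-4]) = -4
  n11 = min2(-4, -4) = -4
  n13 = max2(-4, -4) = -4

Second demand — change propagation:
  n1: re-runs because x1 [-4]->[4, 0, -4, 5, 4]; new result 4.
  n4: re-runs because x1 [-4]->[4, 0, -4, 5, 4]; new result 4.
  n11: re-runs because n1 -4->4; n4 -4->4; new result 4.
  n13: re-runs because n11 -4->4; n1 -4->4; new result 4.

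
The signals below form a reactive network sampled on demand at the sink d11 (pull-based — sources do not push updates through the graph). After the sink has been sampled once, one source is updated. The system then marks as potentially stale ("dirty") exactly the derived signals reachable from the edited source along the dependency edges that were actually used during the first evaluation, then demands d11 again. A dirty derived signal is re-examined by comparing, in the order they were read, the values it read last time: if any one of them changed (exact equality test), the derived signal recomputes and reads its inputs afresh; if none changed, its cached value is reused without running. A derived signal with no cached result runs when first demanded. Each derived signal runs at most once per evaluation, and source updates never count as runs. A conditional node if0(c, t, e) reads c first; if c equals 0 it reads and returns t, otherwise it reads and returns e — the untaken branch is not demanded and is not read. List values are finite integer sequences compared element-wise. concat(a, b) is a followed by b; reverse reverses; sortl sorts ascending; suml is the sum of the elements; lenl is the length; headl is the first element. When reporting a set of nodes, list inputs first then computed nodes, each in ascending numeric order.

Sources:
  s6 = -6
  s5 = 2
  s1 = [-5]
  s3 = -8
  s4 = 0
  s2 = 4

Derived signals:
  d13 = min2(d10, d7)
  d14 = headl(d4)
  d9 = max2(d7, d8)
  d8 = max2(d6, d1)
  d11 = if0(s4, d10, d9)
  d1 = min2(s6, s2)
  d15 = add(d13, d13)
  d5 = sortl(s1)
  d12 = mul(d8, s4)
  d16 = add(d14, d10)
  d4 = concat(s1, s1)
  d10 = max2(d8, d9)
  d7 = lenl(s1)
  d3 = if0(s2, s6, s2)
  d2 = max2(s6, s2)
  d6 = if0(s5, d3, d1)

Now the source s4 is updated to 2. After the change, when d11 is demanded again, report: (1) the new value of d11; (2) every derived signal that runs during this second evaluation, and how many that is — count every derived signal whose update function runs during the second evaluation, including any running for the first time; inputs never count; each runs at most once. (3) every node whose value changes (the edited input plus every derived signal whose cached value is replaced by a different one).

Initial pass — values computed on the first demand:
  d1 = min2(-6, 4) = -6
  d6 = if0(s5=2 -> else branch d1) = -6
  d7 = lenl([-5]) = 1
  d8 = max2(-6, -6) = -6
  d9 = max2(1, -6) = 1
  d10 = max2(-6, 1) = 1
  d11 = if0(s4=0 -> then branch d10) = 1

Second demand — change propagation:
  d11: re-runs because s4 0->2; new result 1 (unchanged).

d11 now evaluates to 1.
Run set: d11 (1 run).
Changed values: s4.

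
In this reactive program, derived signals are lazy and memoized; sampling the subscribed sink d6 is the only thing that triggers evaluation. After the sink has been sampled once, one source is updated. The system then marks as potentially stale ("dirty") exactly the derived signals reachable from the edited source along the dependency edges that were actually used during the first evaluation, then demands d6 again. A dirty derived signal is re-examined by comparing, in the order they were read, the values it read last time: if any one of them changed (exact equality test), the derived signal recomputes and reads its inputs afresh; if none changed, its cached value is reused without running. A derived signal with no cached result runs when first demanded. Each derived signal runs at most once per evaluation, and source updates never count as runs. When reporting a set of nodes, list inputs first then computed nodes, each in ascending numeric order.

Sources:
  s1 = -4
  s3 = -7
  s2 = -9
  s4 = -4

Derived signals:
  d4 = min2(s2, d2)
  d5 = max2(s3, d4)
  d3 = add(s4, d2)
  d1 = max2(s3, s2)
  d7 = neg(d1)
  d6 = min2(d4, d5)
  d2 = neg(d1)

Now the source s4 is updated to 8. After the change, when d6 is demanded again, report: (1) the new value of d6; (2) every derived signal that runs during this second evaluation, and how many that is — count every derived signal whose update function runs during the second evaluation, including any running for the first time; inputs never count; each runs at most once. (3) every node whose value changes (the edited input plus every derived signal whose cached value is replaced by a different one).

Demanding d6 again yields -9.
0 derived signals run: none.
The nodes whose values change: s4.
Note the shortcut — s4 feeds only undemanded nodes, so no recomputation happens.

First demand of the output computes:
  d1 = max2(-7, -9) = -7
  d2 = neg(-7) = 7
  d4 = min2(-9, 7) = -9
  d5 = max2(-7, -9) = -7
  d6 = min2(-9, -7) = -9

After the edit, cleaning proceeds:
  s4 only reaches undemanded nodes; the second demand re-runs nothing.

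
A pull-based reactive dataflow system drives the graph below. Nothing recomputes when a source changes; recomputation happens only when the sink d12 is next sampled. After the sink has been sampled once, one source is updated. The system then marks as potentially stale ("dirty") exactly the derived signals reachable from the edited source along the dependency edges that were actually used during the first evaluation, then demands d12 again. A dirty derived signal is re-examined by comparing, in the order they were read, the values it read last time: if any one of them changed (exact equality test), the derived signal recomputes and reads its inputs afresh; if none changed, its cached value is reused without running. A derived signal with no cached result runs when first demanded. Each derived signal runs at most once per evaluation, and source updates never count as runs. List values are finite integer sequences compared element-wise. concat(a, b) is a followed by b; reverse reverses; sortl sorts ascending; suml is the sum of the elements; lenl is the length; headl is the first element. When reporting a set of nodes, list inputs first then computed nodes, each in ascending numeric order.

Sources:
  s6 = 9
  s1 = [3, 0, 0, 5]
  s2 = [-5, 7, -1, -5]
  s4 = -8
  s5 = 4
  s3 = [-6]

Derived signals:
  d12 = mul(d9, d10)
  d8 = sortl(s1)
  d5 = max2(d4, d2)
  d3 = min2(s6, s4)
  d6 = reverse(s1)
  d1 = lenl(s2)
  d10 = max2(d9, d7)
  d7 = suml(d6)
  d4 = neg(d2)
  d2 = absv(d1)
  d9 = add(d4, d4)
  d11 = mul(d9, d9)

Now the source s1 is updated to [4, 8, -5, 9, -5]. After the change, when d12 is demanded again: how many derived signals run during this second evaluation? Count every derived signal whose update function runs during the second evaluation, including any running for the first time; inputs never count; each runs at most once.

First evaluation (everything demanded from the output):
  d1 = lenl([-5, 7, -1, -5]) = 4
  d2 = absv(4) = 4
  d4 = neg(4) = -4
  d6 = reverse([3, 0, 0, 5]) = [5, 0, 0, 3]
  d7 = suml([5, 0, 0, 3]) = 8
  d9 = add(-4, -4) = -8
  d10 = max2(-8, 8) = 8
  d12 = mul(-8, 8) = -64

Propagation after the edit:
  d6: runs — s1 [3, 0, 0, 5]->[4, 8, -5, 9, -5]; result [-5, 9, -5, 8, 4].
  d7: runs — d6 [5, 0, 0, 3]->[-5, 9, -5, 8, 4]; result 11.
  d10: runs — d7 8->11; result 11.
  d12: runs — d10 8->11; result -88.

Derived signals that run: d6, d7, d10, d12 — 4 in total.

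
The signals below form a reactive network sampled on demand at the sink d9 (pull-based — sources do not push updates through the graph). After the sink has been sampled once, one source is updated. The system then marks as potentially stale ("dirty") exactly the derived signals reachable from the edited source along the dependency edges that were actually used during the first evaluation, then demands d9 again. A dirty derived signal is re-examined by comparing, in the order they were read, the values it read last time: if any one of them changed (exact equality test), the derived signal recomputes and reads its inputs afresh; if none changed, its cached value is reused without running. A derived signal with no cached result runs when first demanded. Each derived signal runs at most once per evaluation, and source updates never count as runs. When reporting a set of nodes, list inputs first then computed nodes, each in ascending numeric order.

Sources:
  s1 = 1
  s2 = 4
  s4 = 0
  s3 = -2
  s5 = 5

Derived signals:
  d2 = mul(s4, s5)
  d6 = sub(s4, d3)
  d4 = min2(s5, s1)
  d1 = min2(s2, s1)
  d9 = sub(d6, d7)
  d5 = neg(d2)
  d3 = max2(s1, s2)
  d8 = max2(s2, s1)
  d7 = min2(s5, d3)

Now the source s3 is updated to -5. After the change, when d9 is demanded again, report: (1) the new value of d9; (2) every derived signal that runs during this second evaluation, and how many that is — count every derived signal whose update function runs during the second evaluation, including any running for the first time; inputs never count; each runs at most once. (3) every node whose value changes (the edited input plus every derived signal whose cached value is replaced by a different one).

d9 now evaluates to -8.
Run set: none (0 run).
Changed values: s3.
The important point: nothing the output needs ever reads s3, so the edit is invisible to it.

Initial pass — values computed on the first demand:
  d3 = max2(1, 4) = 4
  d6 = sub(0, 4) = -4
  d7 = min2(5, 4) = 4
  d9 = sub(-4, 4) = -8

Second demand — change propagation:
  no demanded computation ever read s3, so the edit dirties nothing and nothing runs.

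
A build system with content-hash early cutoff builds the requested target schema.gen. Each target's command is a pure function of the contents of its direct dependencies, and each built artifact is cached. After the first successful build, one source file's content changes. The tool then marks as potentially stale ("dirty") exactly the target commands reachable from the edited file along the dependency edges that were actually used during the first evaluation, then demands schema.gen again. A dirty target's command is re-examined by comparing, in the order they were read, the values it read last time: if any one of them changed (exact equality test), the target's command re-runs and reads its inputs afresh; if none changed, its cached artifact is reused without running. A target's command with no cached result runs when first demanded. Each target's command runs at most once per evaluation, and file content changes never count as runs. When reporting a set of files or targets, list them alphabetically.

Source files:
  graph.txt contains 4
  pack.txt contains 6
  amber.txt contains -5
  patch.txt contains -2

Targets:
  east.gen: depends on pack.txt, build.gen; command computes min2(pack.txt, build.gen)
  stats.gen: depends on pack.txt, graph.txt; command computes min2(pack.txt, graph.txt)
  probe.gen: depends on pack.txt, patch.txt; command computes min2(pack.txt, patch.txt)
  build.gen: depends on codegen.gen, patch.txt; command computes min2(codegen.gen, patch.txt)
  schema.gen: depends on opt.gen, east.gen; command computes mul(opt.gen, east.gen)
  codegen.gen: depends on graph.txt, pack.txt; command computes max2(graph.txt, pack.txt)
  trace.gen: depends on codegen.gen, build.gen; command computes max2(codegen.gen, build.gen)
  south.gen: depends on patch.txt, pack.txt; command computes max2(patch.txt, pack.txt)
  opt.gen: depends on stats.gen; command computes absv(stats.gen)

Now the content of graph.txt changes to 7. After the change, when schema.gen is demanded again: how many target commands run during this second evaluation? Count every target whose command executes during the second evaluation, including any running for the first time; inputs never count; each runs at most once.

First evaluation (everything demanded from the output):
  codegen.gen = max2(4, 6) = 6
  build.gen = min2(6, -2) = -2
  east.gen = min2(6, -2) = -2
  stats.gen = min2(6, 4) = 4
  opt.gen = absv(4) = 4
  schema.gen = mul(4, -2) = -8

Propagation after the edit:
  codegen.gen: runs — graph.txt 4->7; result 7.
  build.gen: runs — codegen.gen 6->7; result -2 (same value as before).
  east.gen: checked — values it read are unchanged (pack.txt unchanged, build.gen unchanged); reused cached -2 without running.
  stats.gen: runs — graph.txt 4->7; result 6.
  opt.gen: runs — stats.gen 4->6; result 6.
  schema.gen: runs — opt.gen 4->6; result -12.

Key observation: the cutoff stops propagation at east.gen — its inputs' values are unchanged, so it reuses its cache.

Target commands that run: build.gen, codegen.gen, opt.gen, schema.gen, stats.gen — 5 in total.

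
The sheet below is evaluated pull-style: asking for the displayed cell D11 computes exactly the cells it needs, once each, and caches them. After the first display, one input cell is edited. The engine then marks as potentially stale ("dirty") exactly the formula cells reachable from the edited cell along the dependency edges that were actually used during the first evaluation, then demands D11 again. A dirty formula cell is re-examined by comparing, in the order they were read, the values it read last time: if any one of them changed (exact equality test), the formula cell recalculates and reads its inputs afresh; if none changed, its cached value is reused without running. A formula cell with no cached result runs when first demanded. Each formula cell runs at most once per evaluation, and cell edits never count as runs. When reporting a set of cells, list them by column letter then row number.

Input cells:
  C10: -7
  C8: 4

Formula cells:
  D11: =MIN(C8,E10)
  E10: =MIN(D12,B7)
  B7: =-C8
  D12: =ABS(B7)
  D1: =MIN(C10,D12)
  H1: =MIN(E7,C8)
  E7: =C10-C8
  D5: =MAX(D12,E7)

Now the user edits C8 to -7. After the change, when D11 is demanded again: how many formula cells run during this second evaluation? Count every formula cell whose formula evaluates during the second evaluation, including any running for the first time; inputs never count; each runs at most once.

First demand of the output computes:
  B7 = -(4) = -4
  D12 = ABS(-4) = 4
  E10 = MIN(4, -4) = -4
  D11 = MIN(4, -4) = -4

After the edit, cleaning proceeds:
  B7: a read changed (C8 4->-7) — executes, giving 7.
  D12: a read changed (B7 -4->7) — executes, giving 7.
  E10: a read changed (D12 4->7; B7 -4->7) — executes, giving 7.
  D11: a read changed (C8 4->-7; E10 -4->7) — executes, giving -7.

4 formula cells run: B7, D11, D12, E10.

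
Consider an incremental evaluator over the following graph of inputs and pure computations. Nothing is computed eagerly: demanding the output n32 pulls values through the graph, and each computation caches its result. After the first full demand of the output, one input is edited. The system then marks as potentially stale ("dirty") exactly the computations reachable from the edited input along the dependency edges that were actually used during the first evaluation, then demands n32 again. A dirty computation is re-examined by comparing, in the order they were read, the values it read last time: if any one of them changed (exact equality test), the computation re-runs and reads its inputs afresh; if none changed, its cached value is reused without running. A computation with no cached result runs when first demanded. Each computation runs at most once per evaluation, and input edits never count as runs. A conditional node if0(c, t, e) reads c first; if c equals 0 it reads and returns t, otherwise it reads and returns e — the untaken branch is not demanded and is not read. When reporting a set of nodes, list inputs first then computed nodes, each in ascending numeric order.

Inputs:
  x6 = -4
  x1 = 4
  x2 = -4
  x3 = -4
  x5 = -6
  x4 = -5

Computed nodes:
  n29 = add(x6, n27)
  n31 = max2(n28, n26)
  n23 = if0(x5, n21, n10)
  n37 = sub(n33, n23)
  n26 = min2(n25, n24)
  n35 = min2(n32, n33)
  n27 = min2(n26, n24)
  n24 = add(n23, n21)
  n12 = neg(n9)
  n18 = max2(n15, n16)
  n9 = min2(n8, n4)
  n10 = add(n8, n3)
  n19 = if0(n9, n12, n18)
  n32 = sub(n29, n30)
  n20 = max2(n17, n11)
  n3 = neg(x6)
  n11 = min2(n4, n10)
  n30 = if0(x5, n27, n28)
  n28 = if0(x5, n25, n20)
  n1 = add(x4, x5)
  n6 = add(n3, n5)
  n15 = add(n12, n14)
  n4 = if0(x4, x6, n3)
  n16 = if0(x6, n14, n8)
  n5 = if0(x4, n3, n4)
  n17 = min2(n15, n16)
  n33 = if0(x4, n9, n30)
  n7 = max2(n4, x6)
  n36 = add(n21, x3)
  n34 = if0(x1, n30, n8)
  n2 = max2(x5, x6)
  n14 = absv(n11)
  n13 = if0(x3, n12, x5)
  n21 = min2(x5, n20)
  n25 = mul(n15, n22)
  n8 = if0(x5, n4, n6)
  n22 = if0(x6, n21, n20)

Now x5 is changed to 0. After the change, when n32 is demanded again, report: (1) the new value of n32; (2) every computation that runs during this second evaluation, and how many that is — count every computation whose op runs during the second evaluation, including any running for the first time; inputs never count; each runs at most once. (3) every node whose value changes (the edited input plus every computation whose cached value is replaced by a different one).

n32 now evaluates to -4.
Run set: n8, n9, n10, n11, n16, n17, n21, n23, n24, n26, n27, n30, n32 (13 run).
Changed values: x5, n8, n10, n16, n21, n23, n24, n30, n32.
The important point: the flipped condition redirects demand; n28 is left stale, never re-checked.

Initial pass — values computed on the first demand:
  n3 = neg(-4) = 4
  n4 = if0(x4=-5 -> else branch n3) = 4
  n5 = if0(x4=-5 -> else branch n4) = 4
  n6 = add(4, 4) = 8
  n8 = if0(x5=-6 -> else branch n6) = 8
  n9 = min2(8, 4) = 4
  n10 = add(8, 4) = 12
  n11 = min2(4, 12) = 4
  n12 = neg(4) = -4
  n14 = absv(4) = 4
  n15 = add(-4, 4) = 0
  n16 = if0(x6=-4 -> else branch n8) = 8
  n17 = min2(0, 8) = 0
  n20 = max2(0, 4) = 4
  n21 = min2(-6, 4) = -6
  n22 = if0(x6=-4 -> else branch n20) = 4
  n23 = if0(x5=-6 -> else branch n10) = 12
  n24 = add(12, -6) = 6
  n25 = mul(0, 4) = 0
  n26 = min2(0, 6) = 0
  n27 = min2(0, 6) = 0
  n28 = if0(x5=-6 -> else branch n20) = 4
  n29 = add(-4, 0) = -4
  n30 = if0(x5=-6 -> else branch n28) = 4
  n32 = sub(-4, 4) = -8

Second demand — change propagation:
  n8: re-runs because x5 -6->0; new result 4.
  n9: re-runs because n8 8->4; new result 4 (unchanged).
  n10: re-runs because n8 8->4; new result 8.
  n11: re-runs because n10 12->8; new result 4 (unchanged).
  n12: re-examined; everything it read last time is the same (n9 unchanged) — cache -4 kept, no run.
  n14: re-examined; everything it read last time is the same (n11 unchanged) — cache 4 kept, no run.
  n15: re-examined; everything it read last time is the same (n12 unchanged, n14 unchanged) — cache 0 kept, no run.
  n16: re-runs because n8 8->4; new result 4.
  n17: re-runs because n16 8->4; new result 0 (unchanged).
  n20: re-examined; everything it read last time is the same (n17 unchanged, n11 unchanged) — cache 4 kept, no run.
  n21: re-runs because x5 -6->0; new result 0.
  n22: re-examined; everything it read last time is the same (x6 unchanged, n20 unchanged) — cache 4 kept, no run.
  n23: re-runs because x5 -6->0; n10 12->8; new result 0.
  n24: re-runs because n23 12->0; n21 -6->0; new result 0.
  n25: re-examined; everything it read last time is the same (n15 unchanged, n22 unchanged) — cache 0 kept, no run.
  n26: re-runs because n24 6->0; new result 0 (unchanged).
  n27: re-runs because n24 6->0; new result 0 (unchanged).
  n28: dirty yet unreached — the second evaluation never asks for it.
  n29: re-examined; everything it read last time is the same (x6 unchanged, n27 unchanged) — cache -4 kept, no run.
  n30: re-runs because x5 -6->0; new result 0.
  n32: re-runs because n30 4->0; new result -4.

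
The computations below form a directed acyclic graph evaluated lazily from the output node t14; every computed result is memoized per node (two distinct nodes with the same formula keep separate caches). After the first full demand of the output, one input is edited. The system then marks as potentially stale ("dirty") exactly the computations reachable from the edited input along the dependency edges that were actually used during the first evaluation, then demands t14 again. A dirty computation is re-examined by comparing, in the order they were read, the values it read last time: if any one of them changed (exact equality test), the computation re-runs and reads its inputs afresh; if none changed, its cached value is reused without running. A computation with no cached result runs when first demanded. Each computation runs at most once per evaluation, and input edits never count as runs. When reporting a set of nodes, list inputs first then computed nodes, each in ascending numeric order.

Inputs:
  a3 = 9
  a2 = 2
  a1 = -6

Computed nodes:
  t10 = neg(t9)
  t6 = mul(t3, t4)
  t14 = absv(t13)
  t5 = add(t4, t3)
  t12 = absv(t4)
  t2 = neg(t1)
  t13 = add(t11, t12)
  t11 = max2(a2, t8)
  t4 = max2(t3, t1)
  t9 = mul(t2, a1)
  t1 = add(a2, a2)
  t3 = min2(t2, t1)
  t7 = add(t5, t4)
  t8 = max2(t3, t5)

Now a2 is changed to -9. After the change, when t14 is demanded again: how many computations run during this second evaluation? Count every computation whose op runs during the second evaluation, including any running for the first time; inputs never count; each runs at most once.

First demand of the output computes:
  t1 = add(2, 2) = 4
  t2 = neg(4) = -4
  t3 = min2(-4, 4) = -4
  t4 = max2(-4, 4) = 4
  t5 = add(4, -4) = 0
  t8 = max2(-4, 0) = 0
  t11 = max2(2, 0) = 2
  t12 = absv(4) = 4
  t13 = add(2, 4) = 6
  t14 = absv(6) = 6

After the edit, cleaning proceeds:
  t1: a read changed (a2 2->-9; a2 2->-9) — executes, giving -18.
  t2: a read changed (t1 4->-18) — executes, giving 18.
  t3: a read changed (t2 -4->18; t1 4->-18) — executes, giving -18.
  t4: a read changed (t3 -4->-18; t1 4->-18) — executes, giving -18.
  t5: a read changed (t4 4->-18; t3 -4->-18) — executes, giving -36.
  t8: a read changed (t3 -4->-18; t5 0->-36) — executes, giving -18.
  t11: a read changed (a2 2->-9; t8 0->-18) — executes, giving -9.
  t12: a read changed (t4 4->-18) — executes, giving 18.
  t13: a read changed (t11 2->-9; t12 4->18) — executes, giving 9.
  t14: a read changed (t13 6->9) — executes, giving 9.

10 computations run: t1, t2, t3, t4, t5, t8, t11, t12, t13, t14.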